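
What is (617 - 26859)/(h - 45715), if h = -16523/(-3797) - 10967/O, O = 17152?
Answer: 1709040270848/2976999912163 ≈ 0.57408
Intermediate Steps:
h = 241760797/65126144 (h = -16523/(-3797) - 10967/17152 = -16523*(-1/3797) - 10967*1/17152 = 16523/3797 - 10967/17152 = 241760797/65126144 ≈ 3.7122)
(617 - 26859)/(h - 45715) = (617 - 26859)/(241760797/65126144 - 45715) = -26242/(-2976999912163/65126144) = -26242*(-65126144/2976999912163) = 1709040270848/2976999912163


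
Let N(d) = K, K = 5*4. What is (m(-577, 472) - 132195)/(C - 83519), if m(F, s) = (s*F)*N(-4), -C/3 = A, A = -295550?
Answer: -5579075/803131 ≈ -6.9467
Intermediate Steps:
K = 20
N(d) = 20
C = 886650 (C = -3*(-295550) = 886650)
m(F, s) = 20*F*s (m(F, s) = (s*F)*20 = (F*s)*20 = 20*F*s)
(m(-577, 472) - 132195)/(C - 83519) = (20*(-577)*472 - 132195)/(886650 - 83519) = (-5446880 - 132195)/803131 = -5579075*1/803131 = -5579075/803131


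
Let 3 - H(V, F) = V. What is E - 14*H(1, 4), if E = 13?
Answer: -15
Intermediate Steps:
H(V, F) = 3 - V
E - 14*H(1, 4) = 13 - 14*(3 - 1*1) = 13 - 14*(3 - 1) = 13 - 14*2 = 13 - 28 = -15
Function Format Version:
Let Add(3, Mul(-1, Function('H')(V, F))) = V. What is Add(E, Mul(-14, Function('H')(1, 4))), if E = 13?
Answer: -15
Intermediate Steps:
Function('H')(V, F) = Add(3, Mul(-1, V))
Add(E, Mul(-14, Function('H')(1, 4))) = Add(13, Mul(-14, Add(3, Mul(-1, 1)))) = Add(13, Mul(-14, Add(3, -1))) = Add(13, Mul(-14, 2)) = Add(13, -28) = -15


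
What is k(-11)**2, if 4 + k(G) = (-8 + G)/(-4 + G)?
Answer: 1681/225 ≈ 7.4711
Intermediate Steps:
k(G) = -4 + (-8 + G)/(-4 + G)
k(-11)**2 = ((8 - 3*(-11))/(-4 - 11))**2 = ((8 + 33)/(-15))**2 = (-1/15*41)**2 = (-41/15)**2 = 1681/225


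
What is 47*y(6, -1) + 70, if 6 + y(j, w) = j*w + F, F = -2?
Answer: -588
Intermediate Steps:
y(j, w) = -8 + j*w (y(j, w) = -6 + (j*w - 2) = -6 + (-2 + j*w) = -8 + j*w)
47*y(6, -1) + 70 = 47*(-8 + 6*(-1)) + 70 = 47*(-8 - 6) + 70 = 47*(-14) + 70 = -658 + 70 = -588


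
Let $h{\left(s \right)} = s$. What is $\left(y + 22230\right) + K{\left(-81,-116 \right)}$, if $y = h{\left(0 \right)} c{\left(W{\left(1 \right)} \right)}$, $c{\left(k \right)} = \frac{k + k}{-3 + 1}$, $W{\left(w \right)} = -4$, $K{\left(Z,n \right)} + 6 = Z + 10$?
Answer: $22153$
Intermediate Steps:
$K{\left(Z,n \right)} = 4 + Z$ ($K{\left(Z,n \right)} = -6 + \left(Z + 10\right) = -6 + \left(10 + Z\right) = 4 + Z$)
$c{\left(k \right)} = - k$ ($c{\left(k \right)} = \frac{2 k}{-2} = 2 k \left(- \frac{1}{2}\right) = - k$)
$y = 0$ ($y = 0 \left(\left(-1\right) \left(-4\right)\right) = 0 \cdot 4 = 0$)
$\left(y + 22230\right) + K{\left(-81,-116 \right)} = \left(0 + 22230\right) + \left(4 - 81\right) = 22230 - 77 = 22153$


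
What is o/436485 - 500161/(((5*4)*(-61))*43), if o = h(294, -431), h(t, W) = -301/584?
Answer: 910676030537/95517384360 ≈ 9.5341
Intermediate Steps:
h(t, W) = -301/584 (h(t, W) = -301*1/584 = -301/584)
o = -301/584 ≈ -0.51541
o/436485 - 500161/(((5*4)*(-61))*43) = -301/584/436485 - 500161/(((5*4)*(-61))*43) = -301/584*1/436485 - 500161/((20*(-61))*43) = -43/36415320 - 500161/((-1220*43)) = -43/36415320 - 500161/(-52460) = -43/36415320 - 500161*(-1/52460) = -43/36415320 + 500161/52460 = 910676030537/95517384360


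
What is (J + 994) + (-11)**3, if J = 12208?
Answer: 11871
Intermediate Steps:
(J + 994) + (-11)**3 = (12208 + 994) + (-11)**3 = 13202 - 1331 = 11871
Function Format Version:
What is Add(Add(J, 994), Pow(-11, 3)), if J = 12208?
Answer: 11871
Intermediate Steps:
Add(Add(J, 994), Pow(-11, 3)) = Add(Add(12208, 994), Pow(-11, 3)) = Add(13202, -1331) = 11871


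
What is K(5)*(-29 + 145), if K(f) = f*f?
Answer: 2900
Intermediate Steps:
K(f) = f**2
K(5)*(-29 + 145) = 5**2*(-29 + 145) = 25*116 = 2900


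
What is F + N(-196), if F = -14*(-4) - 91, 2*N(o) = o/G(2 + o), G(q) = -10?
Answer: -126/5 ≈ -25.200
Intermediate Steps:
N(o) = -o/20 (N(o) = (o/(-10))/2 = (o*(-⅒))/2 = (-o/10)/2 = -o/20)
F = -35 (F = 56 - 91 = -35)
F + N(-196) = -35 - 1/20*(-196) = -35 + 49/5 = -126/5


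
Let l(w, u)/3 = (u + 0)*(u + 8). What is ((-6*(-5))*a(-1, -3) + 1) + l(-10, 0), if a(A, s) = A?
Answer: -29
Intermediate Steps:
l(w, u) = 3*u*(8 + u) (l(w, u) = 3*((u + 0)*(u + 8)) = 3*(u*(8 + u)) = 3*u*(8 + u))
((-6*(-5))*a(-1, -3) + 1) + l(-10, 0) = (-6*(-5)*(-1) + 1) + 3*0*(8 + 0) = (30*(-1) + 1) + 3*0*8 = (-30 + 1) + 0 = -29 + 0 = -29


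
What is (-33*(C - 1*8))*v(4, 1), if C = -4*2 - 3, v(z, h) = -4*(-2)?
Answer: 5016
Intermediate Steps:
v(z, h) = 8
C = -11 (C = -8 - 3 = -11)
(-33*(C - 1*8))*v(4, 1) = -33*(-11 - 1*8)*8 = -33*(-11 - 8)*8 = -33*(-19)*8 = 627*8 = 5016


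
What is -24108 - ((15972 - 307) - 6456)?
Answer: -33317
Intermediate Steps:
-24108 - ((15972 - 307) - 6456) = -24108 - (15665 - 6456) = -24108 - 1*9209 = -24108 - 9209 = -33317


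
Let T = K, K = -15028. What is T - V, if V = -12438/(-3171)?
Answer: -15888742/1057 ≈ -15032.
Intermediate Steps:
T = -15028
V = 4146/1057 (V = -12438*(-1)/3171 = -2*(-2073/1057) = 4146/1057 ≈ 3.9224)
T - V = -15028 - 1*4146/1057 = -15028 - 4146/1057 = -15888742/1057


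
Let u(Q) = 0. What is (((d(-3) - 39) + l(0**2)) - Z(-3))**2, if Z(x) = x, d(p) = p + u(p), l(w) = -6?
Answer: 2025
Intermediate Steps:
d(p) = p (d(p) = p + 0 = p)
(((d(-3) - 39) + l(0**2)) - Z(-3))**2 = (((-3 - 39) - 6) - 1*(-3))**2 = ((-42 - 6) + 3)**2 = (-48 + 3)**2 = (-45)**2 = 2025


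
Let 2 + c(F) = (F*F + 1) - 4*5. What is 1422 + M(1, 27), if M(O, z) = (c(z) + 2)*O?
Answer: 2132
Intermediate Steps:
c(F) = -21 + F² (c(F) = -2 + ((F*F + 1) - 4*5) = -2 + ((F² + 1) - 20) = -2 + ((1 + F²) - 20) = -2 + (-19 + F²) = -21 + F²)
M(O, z) = O*(-19 + z²) (M(O, z) = ((-21 + z²) + 2)*O = (-19 + z²)*O = O*(-19 + z²))
1422 + M(1, 27) = 1422 + 1*(-19 + 27²) = 1422 + 1*(-19 + 729) = 1422 + 1*710 = 1422 + 710 = 2132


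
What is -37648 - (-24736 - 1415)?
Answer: -11497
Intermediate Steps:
-37648 - (-24736 - 1415) = -37648 - 1*(-26151) = -37648 + 26151 = -11497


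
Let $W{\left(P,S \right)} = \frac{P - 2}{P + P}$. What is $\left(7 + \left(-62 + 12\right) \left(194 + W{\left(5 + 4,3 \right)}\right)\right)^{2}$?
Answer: $\frac{7640857744}{81} \approx 9.4332 \cdot 10^{7}$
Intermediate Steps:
$W{\left(P,S \right)} = \frac{-2 + P}{2 P}$
$\left(7 + \left(-62 + 12\right) \left(194 + W{\left(5 + 4,3 \right)}\right)\right)^{2} = \left(7 + \left(-62 + 12\right) \left(194 + \frac{-2 + \left(5 + 4\right)}{2 \left(5 + 4\right)}\right)\right)^{2} = \left(7 - 50 \left(194 + \frac{-2 + 9}{2 \cdot 9}\right)\right)^{2} = \left(7 - 50 \left(194 + \frac{1}{2} \cdot \frac{1}{9} \cdot 7\right)\right)^{2} = \left(7 - 50 \left(194 + \frac{7}{18}\right)\right)^{2} = \left(7 - \frac{87475}{9}\right)^{2} = \left(- \frac{87412}{9}\right)^{2} = \frac{7640857744}{81}$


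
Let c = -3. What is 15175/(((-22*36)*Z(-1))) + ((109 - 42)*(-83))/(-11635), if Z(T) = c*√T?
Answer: 5561/11635 - 15175*I/2376 ≈ 0.47795 - 6.3868*I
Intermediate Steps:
Z(T) = -3*√T
15175/(((-22*36)*Z(-1))) + ((109 - 42)*(-83))/(-11635) = 15175/(((-22*36)*(-3*I))) + ((109 - 42)*(-83))/(-11635) = 15175/((-(-2376)*I)) + (67*(-83))*(-1/11635) = 15175/((2376*I)) - 5561*(-1/11635) = 15175*(-I/2376) + 5561/11635 = -15175*I/2376 + 5561/11635 = 5561/11635 - 15175*I/2376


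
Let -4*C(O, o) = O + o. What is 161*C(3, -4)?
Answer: 161/4 ≈ 40.250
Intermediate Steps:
C(O, o) = -O/4 - o/4 (C(O, o) = -(O + o)/4 = -O/4 - o/4)
161*C(3, -4) = 161*(-¼*3 - ¼*(-4)) = 161*(-¾ + 1) = 161*(¼) = 161/4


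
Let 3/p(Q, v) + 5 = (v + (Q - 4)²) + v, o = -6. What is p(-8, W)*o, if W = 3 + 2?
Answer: -18/149 ≈ -0.12081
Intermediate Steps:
W = 5
p(Q, v) = 3/(-5 + (-4 + Q)² + 2*v) (p(Q, v) = 3/(-5 + ((v + (Q - 4)²) + v)) = 3/(-5 + ((v + (-4 + Q)²) + v)) = 3/(-5 + ((-4 + Q)² + 2*v)) = 3/(-5 + (-4 + Q)² + 2*v))
p(-8, W)*o = (3/(-5 + (-4 - 8)² + 2*5))*(-6) = (3/(-5 + (-12)² + 10))*(-6) = (3/(-5 + 144 + 10))*(-6) = (3/149)*(-6) = -18/149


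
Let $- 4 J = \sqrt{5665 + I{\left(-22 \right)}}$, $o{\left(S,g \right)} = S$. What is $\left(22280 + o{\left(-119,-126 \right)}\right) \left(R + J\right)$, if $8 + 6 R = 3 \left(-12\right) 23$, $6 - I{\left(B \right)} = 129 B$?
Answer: $-3087766 - \frac{22161 \sqrt{8509}}{4} \approx -3.5988 \cdot 10^{6}$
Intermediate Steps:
$I{\left(B \right)} = 6 - 129 B$
$R = - \frac{418}{3}$ ($R = - \frac{4}{3} + \frac{3 \left(-12\right) 23}{6} = - \frac{4}{3} + \frac{\left(-36\right) 23}{6} = - \frac{4}{3} + \frac{1}{6} \left(-828\right) = - \frac{4}{3} - 138 = - \frac{418}{3} \approx -139.33$)
$J = - \frac{\sqrt{8509}}{4}$ ($J = - \frac{\sqrt{5665 + \left(6 - -2838\right)}}{4} = - \frac{\sqrt{5665 + \left(6 + 2838\right)}}{4} = - \frac{\sqrt{5665 + 2844}}{4} = - \frac{\sqrt{8509}}{4} \approx -23.061$)
$\left(22280 + o{\left(-119,-126 \right)}\right) \left(R + J\right) = \left(22280 - 119\right) \left(- \frac{418}{3} - \frac{\sqrt{8509}}{4}\right) = 22161 \left(- \frac{418}{3} - \frac{\sqrt{8509}}{4}\right) = -3087766 - \frac{22161 \sqrt{8509}}{4}$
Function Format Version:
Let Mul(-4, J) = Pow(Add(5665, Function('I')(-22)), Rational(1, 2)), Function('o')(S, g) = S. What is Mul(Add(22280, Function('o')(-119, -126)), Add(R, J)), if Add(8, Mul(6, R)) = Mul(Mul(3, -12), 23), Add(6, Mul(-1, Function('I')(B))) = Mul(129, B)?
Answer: Add(-3087766, Mul(Rational(-22161, 4), Pow(8509, Rational(1, 2)))) ≈ -3.5988e+6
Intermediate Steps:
Function('I')(B) = Add(6, Mul(-129, B)) (Function('I')(B) = Add(6, Mul(-1, Mul(129, B))) = Add(6, Mul(-129, B)))
R = Rational(-418, 3) (R = Add(Rational(-4, 3), Mul(Rational(1, 6), Mul(Mul(3, -12), 23))) = Add(Rational(-4, 3), Mul(Rational(1, 6), Mul(-36, 23))) = Add(Rational(-4, 3), Mul(Rational(1, 6), -828)) = Add(Rational(-4, 3), -138) = Rational(-418, 3) ≈ -139.33)
J = Mul(Rational(-1, 4), Pow(8509, Rational(1, 2))) (J = Mul(Rational(-1, 4), Pow(Add(5665, Add(6, Mul(-129, -22))), Rational(1, 2))) = Mul(Rational(-1, 4), Pow(Add(5665, Add(6, 2838)), Rational(1, 2))) = Mul(Rational(-1, 4), Pow(Add(5665, 2844), Rational(1, 2))) = Mul(Rational(-1, 4), Pow(8509, Rational(1, 2))) ≈ -23.061)
Mul(Add(22280, Function('o')(-119, -126)), Add(R, J)) = Mul(Add(22280, -119), Add(Rational(-418, 3), Mul(Rational(-1, 4), Pow(8509, Rational(1, 2))))) = Mul(22161, Add(Rational(-418, 3), Mul(Rational(-1, 4), Pow(8509, Rational(1, 2))))) = Add(-3087766, Mul(Rational(-22161, 4), Pow(8509, Rational(1, 2))))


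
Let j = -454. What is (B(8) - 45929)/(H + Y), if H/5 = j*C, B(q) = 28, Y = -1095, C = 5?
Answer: 45901/12445 ≈ 3.6883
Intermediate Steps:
H = -11350 (H = 5*(-454*5) = 5*(-2270) = -11350)
(B(8) - 45929)/(H + Y) = (28 - 45929)/(-11350 - 1095) = -45901/(-12445) = -45901*(-1/12445) = 45901/12445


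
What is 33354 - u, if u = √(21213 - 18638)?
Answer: 33354 - 5*√103 ≈ 33303.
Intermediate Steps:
u = 5*√103 (u = √2575 = 5*√103 ≈ 50.744)
33354 - u = 33354 - 5*√103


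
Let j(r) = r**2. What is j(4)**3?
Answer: 4096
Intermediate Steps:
j(4)**3 = (4**2)**3 = 16**3 = 4096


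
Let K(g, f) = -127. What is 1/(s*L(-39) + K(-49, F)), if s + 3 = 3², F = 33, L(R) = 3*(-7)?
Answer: -1/253 ≈ -0.0039526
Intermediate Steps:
L(R) = -21
s = 6 (s = -3 + 3² = -3 + 9 = 6)
1/(s*L(-39) + K(-49, F)) = 1/(6*(-21) - 127) = 1/(-126 - 127) = 1/(-253) = -1/253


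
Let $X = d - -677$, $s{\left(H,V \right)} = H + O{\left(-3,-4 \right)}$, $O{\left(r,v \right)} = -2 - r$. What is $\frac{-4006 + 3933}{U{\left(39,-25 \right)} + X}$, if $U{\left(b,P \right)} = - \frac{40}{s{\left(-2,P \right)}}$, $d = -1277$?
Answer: $\frac{73}{560} \approx 0.13036$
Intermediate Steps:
$s{\left(H,V \right)} = 1 + H$ ($s{\left(H,V \right)} = H - -1 = H + \left(-2 + 3\right) = H + 1 = 1 + H$)
$X = -600$ ($X = -1277 - -677 = -1277 + 677 = -600$)
$U{\left(b,P \right)} = 40$ ($U{\left(b,P \right)} = - \frac{40}{1 - 2} = - \frac{40}{-1} = \left(-40\right) \left(-1\right) = 40$)
$\frac{-4006 + 3933}{U{\left(39,-25 \right)} + X} = \frac{-4006 + 3933}{40 - 600} = - \frac{73}{-560} = \left(-73\right) \left(- \frac{1}{560}\right) = \frac{73}{560}$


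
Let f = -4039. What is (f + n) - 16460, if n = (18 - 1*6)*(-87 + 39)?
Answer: -21075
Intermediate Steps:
n = -576 (n = (18 - 6)*(-48) = 12*(-48) = -576)
(f + n) - 16460 = (-4039 - 576) - 16460 = -4615 - 16460 = -21075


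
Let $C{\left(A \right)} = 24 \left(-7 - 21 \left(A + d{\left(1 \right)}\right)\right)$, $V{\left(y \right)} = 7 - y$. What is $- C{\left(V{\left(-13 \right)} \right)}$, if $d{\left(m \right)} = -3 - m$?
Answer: $8232$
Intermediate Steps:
$C{\left(A \right)} = 1848 - 504 A$ ($C{\left(A \right)} = 24 \left(-7 - 21 \left(A - 4\right)\right) = 24 \left(-7 - 21 \left(-4 + A\right)\right) = 24 \left(-7 - \left(-84 + 21 A\right)\right) = 24 \left(77 - 21 A\right) = 1848 - 504 A$)
$- C{\left(V{\left(-13 \right)} \right)} = - (1848 - 504 \left(7 - -13\right)) = - (1848 - 504 \left(7 + 13\right)) = - (1848 - 10080) = \left(-1\right) \left(-8232\right) = 8232$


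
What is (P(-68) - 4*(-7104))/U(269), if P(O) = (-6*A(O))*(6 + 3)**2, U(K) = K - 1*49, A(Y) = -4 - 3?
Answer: 15909/110 ≈ 144.63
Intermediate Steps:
A(Y) = -7
U(K) = -49 + K (U(K) = K - 49 = -49 + K)
P(O) = 3402 (P(O) = (-6*(-7))*(6 + 3)**2 = 42*9**2 = 42*81 = 3402)
(P(-68) - 4*(-7104))/U(269) = (3402 - 4*(-7104))/(-49 + 269) = (3402 - 1*(-28416))/220 = (3402 + 28416)*(1/220) = 31818*(1/220) = 15909/110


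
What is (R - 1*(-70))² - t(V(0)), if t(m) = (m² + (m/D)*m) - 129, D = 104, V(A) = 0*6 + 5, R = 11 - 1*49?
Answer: 117287/104 ≈ 1127.8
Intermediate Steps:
R = -38 (R = 11 - 49 = -38)
V(A) = 5 (V(A) = 0 + 5 = 5)
t(m) = -129 + 105*m²/104 (t(m) = (m² + (m/104)*m) - 129 = (m² + m²/104) - 129 = 105*m²/104 - 129 = -129 + 105*m²/104)
(R - 1*(-70))² - t(V(0)) = (-38 - 1*(-70))² - (-129 + (105/104)*5²) = (-38 + 70)² - (-129 + (105/104)*25) = 32² - (-129 + 2625/104) = 1024 - 1*(-10791/104) = 1024 + 10791/104 = 117287/104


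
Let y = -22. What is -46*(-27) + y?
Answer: 1220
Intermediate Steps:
-46*(-27) + y = -46*(-27) - 22 = 1242 - 22 = 1220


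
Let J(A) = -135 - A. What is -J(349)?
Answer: 484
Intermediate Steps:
-J(349) = -(-135 - 1*349) = -(-135 - 349) = -1*(-484) = 484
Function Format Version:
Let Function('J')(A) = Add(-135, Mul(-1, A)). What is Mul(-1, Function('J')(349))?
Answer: 484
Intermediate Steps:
Mul(-1, Function('J')(349)) = Mul(-1, Add(-135, Mul(-1, 349))) = Mul(-1, Add(-135, -349)) = Mul(-1, -484) = 484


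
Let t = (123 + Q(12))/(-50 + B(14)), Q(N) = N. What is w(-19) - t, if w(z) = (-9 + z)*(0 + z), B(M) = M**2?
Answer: 77537/146 ≈ 531.08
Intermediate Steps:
w(z) = z*(-9 + z) (w(z) = (-9 + z)*z = z*(-9 + z))
t = 135/146 (t = (123 + 12)/(-50 + 14**2) = 135/(-50 + 196) = 135/146 ≈ 0.92466)
w(-19) - t = -19*(-9 - 19) - 1*135/146 = -19*(-28) - 135/146 = 532 - 135/146 = 77537/146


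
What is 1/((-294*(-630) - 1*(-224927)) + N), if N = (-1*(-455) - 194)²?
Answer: 1/478268 ≈ 2.0909e-6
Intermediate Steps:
N = 68121 (N = (455 - 194)² = 261² = 68121)
1/((-294*(-630) - 1*(-224927)) + N) = 1/((-294*(-630) - 1*(-224927)) + 68121) = 1/((185220 + 224927) + 68121) = 1/(410147 + 68121) = 1/478268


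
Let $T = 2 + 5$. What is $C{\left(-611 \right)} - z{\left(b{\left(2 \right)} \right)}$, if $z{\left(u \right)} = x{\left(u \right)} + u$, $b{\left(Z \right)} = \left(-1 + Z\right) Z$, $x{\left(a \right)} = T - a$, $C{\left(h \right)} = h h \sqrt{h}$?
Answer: $-7 + 373321 i \sqrt{611} \approx -7.0 + 9.2279 \cdot 10^{6} i$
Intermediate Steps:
$T = 7$
$C{\left(h \right)} = h^{\frac{5}{2}}$ ($C{\left(h \right)} = h^{2} \sqrt{h} = h^{\frac{5}{2}}$)
$x{\left(a \right)} = 7 - a$
$b{\left(Z \right)} = Z \left(-1 + Z\right)$
$z{\left(u \right)} = 7$ ($z{\left(u \right)} = \left(7 - u\right) + u = 7$)
$C{\left(-611 \right)} - z{\left(b{\left(2 \right)} \right)} = \left(-611\right)^{\frac{5}{2}} - 7 = 373321 i \sqrt{611} - 7 = -7 + 373321 i \sqrt{611}$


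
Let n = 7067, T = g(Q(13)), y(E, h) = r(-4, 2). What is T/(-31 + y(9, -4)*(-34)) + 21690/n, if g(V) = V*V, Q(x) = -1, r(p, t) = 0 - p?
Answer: 3615163/1180189 ≈ 3.0632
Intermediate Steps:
r(p, t) = -p
g(V) = V²
y(E, h) = 4 (y(E, h) = -1*(-4) = 4)
T = 1 (T = (-1)² = 1)
T/(-31 + y(9, -4)*(-34)) + 21690/n = 1/(-31 + 4*(-34)) + 21690/7067 = 1/(-31 - 136) + 21690*(1/7067) = 1/(-167) + 21690/7067 = 1*(-1/167) + 21690/7067 = -1/167 + 21690/7067 = 3615163/1180189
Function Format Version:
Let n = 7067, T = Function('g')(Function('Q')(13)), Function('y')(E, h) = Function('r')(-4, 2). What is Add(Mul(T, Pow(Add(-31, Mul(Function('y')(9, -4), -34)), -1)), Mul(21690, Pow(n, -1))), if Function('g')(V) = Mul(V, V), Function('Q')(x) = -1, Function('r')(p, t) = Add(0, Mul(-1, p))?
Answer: Rational(3615163, 1180189) ≈ 3.0632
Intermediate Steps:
Function('r')(p, t) = Mul(-1, p)
Function('g')(V) = Pow(V, 2)
Function('y')(E, h) = 4 (Function('y')(E, h) = Mul(-1, -4) = 4)
T = 1 (T = Pow(-1, 2) = 1)
Add(Mul(T, Pow(Add(-31, Mul(Function('y')(9, -4), -34)), -1)), Mul(21690, Pow(n, -1))) = Add(Mul(1, Pow(Add(-31, Mul(4, -34)), -1)), Mul(21690, Pow(7067, -1))) = Add(Mul(1, Pow(Add(-31, -136), -1)), Mul(21690, Rational(1, 7067))) = Add(Mul(1, Pow(-167, -1)), Rational(21690, 7067)) = Add(Mul(1, Rational(-1, 167)), Rational(21690, 7067)) = Add(Rational(-1, 167), Rational(21690, 7067)) = Rational(3615163, 1180189)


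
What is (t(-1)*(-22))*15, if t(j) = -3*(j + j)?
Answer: -1980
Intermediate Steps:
t(j) = -6*j
(t(-1)*(-22))*15 = (-6*(-1)*(-22))*15 = (6*(-22))*15 = -132*15 = -1980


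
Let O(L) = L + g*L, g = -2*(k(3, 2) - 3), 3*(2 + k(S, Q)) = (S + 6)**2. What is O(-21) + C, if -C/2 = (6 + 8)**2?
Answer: 511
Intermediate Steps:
k(S, Q) = -2 + (6 + S)**2/3 (k(S, Q) = -2 + (S + 6)**2/3 = -2 + (6 + S)**2/3)
C = -392 (C = -2*(6 + 8)**2 = -2*14**2 = -2*196 = -392)
g = -44 (g = -2*((-2 + (6 + 3)**2/3) - 3) = -2*((-2 + (1/3)*9**2) - 3) = -2*((-2 + (1/3)*81) - 3) = -2*((-2 + 27) - 3) = -2*(25 - 3) = -2*22 = -44)
O(L) = -43*L (O(L) = L - 44*L = -43*L)
O(-21) + C = -43*(-21) - 392 = 903 - 392 = 511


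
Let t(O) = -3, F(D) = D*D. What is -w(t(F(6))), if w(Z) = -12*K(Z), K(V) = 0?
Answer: 0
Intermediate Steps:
F(D) = D²
w(Z) = 0 (w(Z) = -12*0 = 0)
-w(t(F(6))) = -1*0 = 0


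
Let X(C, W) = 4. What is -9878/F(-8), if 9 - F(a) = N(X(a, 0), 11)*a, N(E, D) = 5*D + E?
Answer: -9878/481 ≈ -20.536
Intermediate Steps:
N(E, D) = E + 5*D
F(a) = 9 - 59*a (F(a) = 9 - (4 + 5*11)*a = 9 - (4 + 55)*a = 9 - 59*a)
-9878/F(-8) = -9878/(9 - 59*(-8)) = -9878/(9 + 472) = -9878/481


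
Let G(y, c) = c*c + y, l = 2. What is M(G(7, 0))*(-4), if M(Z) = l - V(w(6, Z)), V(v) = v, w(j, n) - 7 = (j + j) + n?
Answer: 96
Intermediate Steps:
w(j, n) = 7 + n + 2*j (w(j, n) = 7 + ((j + j) + n) = 7 + (2*j + n) = 7 + (n + 2*j) = 7 + n + 2*j)
G(y, c) = y + c² (G(y, c) = c² + y = y + c²)
M(Z) = -17 - Z (M(Z) = 2 - (7 + Z + 2*6) = 2 - (7 + Z + 12) = 2 - (19 + Z) = 2 + (-19 - Z) = -17 - Z)
M(G(7, 0))*(-4) = (-17 - (7 + 0²))*(-4) = (-17 - (7 + 0))*(-4) = (-17 - 1*7)*(-4) = (-17 - 7)*(-4) = -24*(-4) = 96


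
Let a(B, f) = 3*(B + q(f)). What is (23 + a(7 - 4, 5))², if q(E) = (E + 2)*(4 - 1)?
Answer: 9025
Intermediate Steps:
q(E) = 6 + 3*E (q(E) = (2 + E)*3 = 6 + 3*E)
a(B, f) = 18 + 3*B + 9*f (a(B, f) = 3*(B + (6 + 3*f)) = 3*(6 + B + 3*f) = 18 + 3*B + 9*f)
(23 + a(7 - 4, 5))² = (23 + (18 + 3*(7 - 4) + 9*5))² = (23 + (18 + 3*3 + 45))² = (23 + (18 + 9 + 45))² = (23 + 72)² = 95² = 9025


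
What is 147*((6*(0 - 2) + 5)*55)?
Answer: -56595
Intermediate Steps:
147*((6*(0 - 2) + 5)*55) = 147*((6*(-2) + 5)*55) = 147*((-12 + 5)*55) = 147*(-7*55) = 147*(-385) = -56595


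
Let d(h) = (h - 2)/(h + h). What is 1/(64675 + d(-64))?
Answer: 64/4139233 ≈ 1.5462e-5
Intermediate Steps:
d(h) = (-2 + h)/(2*h) (d(h) = (-2 + h)/((2*h)) = (-2 + h)*(1/(2*h)) = (-2 + h)/(2*h))
1/(64675 + d(-64)) = 1/(64675 + (½)*(-2 - 64)/(-64)) = 1/(64675 + (½)*(-1/64)*(-66)) = 1/(64675 + 33/64) = 1/(4139233/64) = 64/4139233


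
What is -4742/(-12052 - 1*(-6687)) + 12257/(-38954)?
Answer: 118961063/208988210 ≈ 0.56922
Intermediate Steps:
-4742/(-12052 - 1*(-6687)) + 12257/(-38954) = -4742/(-12052 + 6687) + 12257*(-1/38954) = -4742/(-5365) - 12257/38954 = -4742*(-1/5365) - 12257/38954 = 4742/5365 - 12257/38954 = 118961063/208988210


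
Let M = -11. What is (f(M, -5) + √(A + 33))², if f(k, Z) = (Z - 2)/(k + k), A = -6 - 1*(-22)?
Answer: 25921/484 ≈ 53.556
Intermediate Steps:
A = 16 (A = -6 + 22 = 16)
f(k, Z) = (-2 + Z)/(2*k) (f(k, Z) = (-2 + Z)/((2*k)) = (-2 + Z)*(1/(2*k)) = (-2 + Z)/(2*k))
(f(M, -5) + √(A + 33))² = ((½)*(-2 - 5)/(-11) + √(16 + 33))² = ((½)*(-1/11)*(-7) + √49)² = (7/22 + 7)² = (161/22)² = 25921/484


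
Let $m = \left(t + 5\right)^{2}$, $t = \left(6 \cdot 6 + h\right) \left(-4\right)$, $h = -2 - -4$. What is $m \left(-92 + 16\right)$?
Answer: $-1642284$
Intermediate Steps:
$h = 2$ ($h = -2 + 4 = 2$)
$t = -152$ ($t = \left(6 \cdot 6 + 2\right) \left(-4\right) = \left(36 + 2\right) \left(-4\right) = 38 \left(-4\right) = -152$)
$m = 21609$ ($m = \left(-152 + 5\right)^{2} = \left(-147\right)^{2} = 21609$)
$m \left(-92 + 16\right) = 21609 \left(-92 + 16\right) = 21609 \left(-76\right) = -1642284$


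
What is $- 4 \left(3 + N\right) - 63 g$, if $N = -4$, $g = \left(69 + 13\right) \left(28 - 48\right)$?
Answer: $103324$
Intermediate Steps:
$g = -1640$ ($g = 82 \left(-20\right) = -1640$)
$- 4 \left(3 + N\right) - 63 g = - 4 \left(3 - 4\right) - -103320 = \left(-4\right) \left(-1\right) + 103320 = 4 + 103320 = 103324$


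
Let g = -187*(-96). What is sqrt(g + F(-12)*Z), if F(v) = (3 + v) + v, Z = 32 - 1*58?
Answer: sqrt(18498) ≈ 136.01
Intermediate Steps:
Z = -26 (Z = 32 - 58 = -26)
F(v) = 3 + 2*v
g = 17952
sqrt(g + F(-12)*Z) = sqrt(17952 + (3 + 2*(-12))*(-26)) = sqrt(17952 + (3 - 24)*(-26)) = sqrt(17952 - 21*(-26)) = sqrt(17952 + 546) = sqrt(18498)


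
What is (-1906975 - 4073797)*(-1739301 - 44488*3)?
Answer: 11200580474580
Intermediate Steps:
(-1906975 - 4073797)*(-1739301 - 44488*3) = -5980772*(-1739301 - 133464) = -5980772*(-1872765) = 11200580474580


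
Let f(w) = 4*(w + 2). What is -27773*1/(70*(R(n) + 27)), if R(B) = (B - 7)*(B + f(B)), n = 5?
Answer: 27773/2730 ≈ 10.173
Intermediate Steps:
f(w) = 8 + 4*w (f(w) = 4*(2 + w) = 8 + 4*w)
R(B) = (-7 + B)*(8 + 5*B) (R(B) = (B - 7)*(B + (8 + 4*B)) = (-7 + B)*(8 + 5*B))
-27773*1/(70*(R(n) + 27)) = -27773*1/(70*((-56 - 27*5 + 5*5**2) + 27)) = -27773*1/(70*((-56 - 135 + 5*25) + 27)) = -27773*1/(70*((-56 - 135 + 125) + 27)) = -27773*1/(70*(-66 + 27)) = -27773/(70*(-39)) = -27773/(-2730) = -27773*(-1/2730) = 27773/2730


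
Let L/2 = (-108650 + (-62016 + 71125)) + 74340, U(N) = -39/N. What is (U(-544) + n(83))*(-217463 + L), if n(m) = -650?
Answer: 94706617265/544 ≈ 1.7409e+8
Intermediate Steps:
L = -50402 (L = 2*((-108650 + (-62016 + 71125)) + 74340) = 2*((-108650 + 9109) + 74340) = 2*(-99541 + 74340) = 2*(-25201) = -50402)
(U(-544) + n(83))*(-217463 + L) = (-39/(-544) - 650)*(-217463 - 50402) = (-39*(-1/544) - 650)*(-267865) = (39/544 - 650)*(-267865) = -353561/544*(-267865) = 94706617265/544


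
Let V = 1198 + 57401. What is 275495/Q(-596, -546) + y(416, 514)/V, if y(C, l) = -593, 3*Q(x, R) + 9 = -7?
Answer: -48431204003/937584 ≈ -51655.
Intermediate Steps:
Q(x, R) = -16/3 (Q(x, R) = -3 + (⅓)*(-7) = -3 - 7/3 = -16/3)
V = 58599
275495/Q(-596, -546) + y(416, 514)/V = 275495/(-16/3) - 593/58599 = 275495*(-3/16) - 593*1/58599 = -826485/16 - 593/58599 = -48431204003/937584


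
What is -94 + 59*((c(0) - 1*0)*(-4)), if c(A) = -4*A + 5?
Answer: -1274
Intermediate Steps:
c(A) = 5 - 4*A
-94 + 59*((c(0) - 1*0)*(-4)) = -94 + 59*(((5 - 4*0) - 1*0)*(-4)) = -94 + 59*(((5 + 0) + 0)*(-4)) = -94 + 59*((5 + 0)*(-4)) = -94 + 59*(5*(-4)) = -94 + 59*(-20) = -94 - 1180 = -1274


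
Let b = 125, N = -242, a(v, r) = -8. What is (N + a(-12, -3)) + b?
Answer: -125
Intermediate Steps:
(N + a(-12, -3)) + b = (-242 - 8) + 125 = -250 + 125 = -125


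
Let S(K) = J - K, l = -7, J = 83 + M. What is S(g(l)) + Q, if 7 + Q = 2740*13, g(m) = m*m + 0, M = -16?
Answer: 35631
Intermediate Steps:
J = 67 (J = 83 - 16 = 67)
g(m) = m² (g(m) = m² + 0 = m²)
Q = 35613 (Q = -7 + 2740*13 = -7 + 35620 = 35613)
S(K) = 67 - K
S(g(l)) + Q = (67 - 1*(-7)²) + 35613 = (67 - 1*49) + 35613 = (67 - 49) + 35613 = 18 + 35613 = 35631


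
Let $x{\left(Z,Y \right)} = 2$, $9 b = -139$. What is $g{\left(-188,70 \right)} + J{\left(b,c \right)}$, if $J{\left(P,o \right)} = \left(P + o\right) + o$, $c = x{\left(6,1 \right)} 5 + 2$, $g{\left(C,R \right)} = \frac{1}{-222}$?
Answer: $\frac{5695}{666} \approx 8.5511$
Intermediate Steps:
$g{\left(C,R \right)} = - \frac{1}{222}$
$b = - \frac{139}{9}$ ($b = \frac{1}{9} \left(-139\right) = - \frac{139}{9} \approx -15.444$)
$c = 12$ ($c = 2 \cdot 5 + 2 = 10 + 2 = 12$)
$J{\left(P,o \right)} = P + 2 o$
$g{\left(-188,70 \right)} + J{\left(b,c \right)} = - \frac{1}{222} + \left(- \frac{139}{9} + 2 \cdot 12\right) = - \frac{1}{222} + \left(- \frac{139}{9} + 24\right) = - \frac{1}{222} + \frac{77}{9} = \frac{5695}{666}$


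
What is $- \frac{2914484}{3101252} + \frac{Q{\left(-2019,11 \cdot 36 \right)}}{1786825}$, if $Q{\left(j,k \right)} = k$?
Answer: $- \frac{1301611194377}{1385348651225} \approx -0.93956$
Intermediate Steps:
$- \frac{2914484}{3101252} + \frac{Q{\left(-2019,11 \cdot 36 \right)}}{1786825} = - \frac{2914484}{3101252} + \frac{11 \cdot 36}{1786825} = \left(-2914484\right) \frac{1}{3101252} + 396 \cdot \frac{1}{1786825} = - \frac{728621}{775313} + \frac{396}{1786825} = - \frac{1301611194377}{1385348651225}$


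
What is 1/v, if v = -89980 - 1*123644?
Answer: -1/213624 ≈ -4.6811e-6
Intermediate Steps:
v = -213624 (v = -89980 - 123644 = -213624)
1/v = 1/(-213624) = -1/213624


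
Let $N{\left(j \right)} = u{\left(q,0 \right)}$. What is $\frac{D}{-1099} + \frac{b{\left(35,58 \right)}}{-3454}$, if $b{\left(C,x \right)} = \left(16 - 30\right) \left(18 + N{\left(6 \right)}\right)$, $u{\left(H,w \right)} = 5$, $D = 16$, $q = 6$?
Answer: $\frac{951}{12089} \approx 0.078667$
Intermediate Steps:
$N{\left(j \right)} = 5$
$b{\left(C,x \right)} = -322$ ($b{\left(C,x \right)} = \left(16 - 30\right) \left(18 + 5\right) = \left(-14\right) 23 = -322$)
$\frac{D}{-1099} + \frac{b{\left(35,58 \right)}}{-3454} = \frac{16}{-1099} - \frac{322}{-3454} = 16 \left(- \frac{1}{1099}\right) - - \frac{161}{1727} = - \frac{16}{1099} + \frac{161}{1727} = \frac{951}{12089}$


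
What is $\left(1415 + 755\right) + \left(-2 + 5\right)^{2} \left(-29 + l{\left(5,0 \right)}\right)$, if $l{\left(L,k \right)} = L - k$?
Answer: $1954$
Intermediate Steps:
$\left(1415 + 755\right) + \left(-2 + 5\right)^{2} \left(-29 + l{\left(5,0 \right)}\right) = \left(1415 + 755\right) + \left(-2 + 5\right)^{2} \left(-29 + \left(5 - 0\right)\right) = 2170 + 3^{2} \left(-29 + \left(5 + 0\right)\right) = 2170 + 9 \left(-29 + 5\right) = 2170 + 9 \left(-24\right) = 2170 - 216 = 1954$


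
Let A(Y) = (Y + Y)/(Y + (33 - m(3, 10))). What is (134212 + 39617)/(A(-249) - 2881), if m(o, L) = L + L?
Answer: -20511822/339709 ≈ -60.381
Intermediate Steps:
m(o, L) = 2*L
A(Y) = 2*Y/(13 + Y) (A(Y) = (Y + Y)/(Y + (33 - 2*10)) = (2*Y)/(Y + (33 - 1*20)) = (2*Y)/(Y + (33 - 20)) = (2*Y)/(Y + 13) = (2*Y)/(13 + Y) = 2*Y/(13 + Y))
(134212 + 39617)/(A(-249) - 2881) = (134212 + 39617)/(2*(-249)/(13 - 249) - 2881) = 173829/(2*(-249)/(-236) - 2881) = 173829/(2*(-249)*(-1/236) - 2881) = 173829/(249/118 - 2881) = 173829/(-339709/118) = 173829*(-118/339709) = -20511822/339709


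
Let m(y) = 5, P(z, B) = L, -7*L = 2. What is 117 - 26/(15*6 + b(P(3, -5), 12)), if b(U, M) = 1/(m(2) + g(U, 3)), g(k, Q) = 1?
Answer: 63141/541 ≈ 116.71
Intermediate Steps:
L = -2/7 (L = -⅐*2 = -2/7 ≈ -0.28571)
P(z, B) = -2/7
b(U, M) = ⅙ (b(U, M) = 1/(5 + 1) = 1/6 = ⅙)
117 - 26/(15*6 + b(P(3, -5), 12)) = 117 - 26/(15*6 + ⅙) = 117 - 26/(90 + ⅙) = 117 - 26/(541/6) = 117 + (6/541)*(-26) = 117 - 156/541 = 63141/541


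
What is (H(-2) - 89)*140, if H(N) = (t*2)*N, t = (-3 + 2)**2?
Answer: -13020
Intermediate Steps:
t = 1 (t = (-1)**2 = 1)
H(N) = 2*N (H(N) = (1*2)*N = 2*N)
(H(-2) - 89)*140 = (2*(-2) - 89)*140 = (-4 - 89)*140 = -93*140 = -13020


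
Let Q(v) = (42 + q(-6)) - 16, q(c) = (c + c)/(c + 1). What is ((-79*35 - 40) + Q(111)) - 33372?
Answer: -180743/5 ≈ -36149.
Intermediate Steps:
q(c) = 2*c/(1 + c) (q(c) = (2*c)/(1 + c) = 2*c/(1 + c))
Q(v) = 142/5 (Q(v) = (42 + 2*(-6)/(1 - 6)) - 16 = (42 + 2*(-6)/(-5)) - 16 = (42 + 2*(-6)*(-⅕)) - 16 = (42 + 12/5) - 16 = 222/5 - 16 = 142/5)
((-79*35 - 40) + Q(111)) - 33372 = ((-79*35 - 40) + 142/5) - 33372 = ((-2765 - 40) + 142/5) - 33372 = (-2805 + 142/5) - 33372 = -13883/5 - 33372 = -180743/5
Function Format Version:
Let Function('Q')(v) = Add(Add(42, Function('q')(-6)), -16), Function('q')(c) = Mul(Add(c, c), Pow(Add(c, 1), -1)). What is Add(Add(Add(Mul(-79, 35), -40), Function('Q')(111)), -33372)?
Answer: Rational(-180743, 5) ≈ -36149.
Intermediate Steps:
Function('q')(c) = Mul(2, c, Pow(Add(1, c), -1)) (Function('q')(c) = Mul(Mul(2, c), Pow(Add(1, c), -1)) = Mul(2, c, Pow(Add(1, c), -1)))
Function('Q')(v) = Rational(142, 5) (Function('Q')(v) = Add(Add(42, Mul(2, -6, Pow(Add(1, -6), -1))), -16) = Add(Add(42, Mul(2, -6, Pow(-5, -1))), -16) = Add(Add(42, Mul(2, -6, Rational(-1, 5))), -16) = Add(Add(42, Rational(12, 5)), -16) = Add(Rational(222, 5), -16) = Rational(142, 5))
Add(Add(Add(Mul(-79, 35), -40), Function('Q')(111)), -33372) = Add(Add(Add(Mul(-79, 35), -40), Rational(142, 5)), -33372) = Add(Add(Add(-2765, -40), Rational(142, 5)), -33372) = Add(Add(-2805, Rational(142, 5)), -33372) = Add(Rational(-13883, 5), -33372) = Rational(-180743, 5)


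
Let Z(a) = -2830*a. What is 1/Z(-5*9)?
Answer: 1/127350 ≈ 7.8524e-6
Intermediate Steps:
1/Z(-5*9) = 1/(-(-14150)*9) = 1/(-2830*(-45)) = 1/127350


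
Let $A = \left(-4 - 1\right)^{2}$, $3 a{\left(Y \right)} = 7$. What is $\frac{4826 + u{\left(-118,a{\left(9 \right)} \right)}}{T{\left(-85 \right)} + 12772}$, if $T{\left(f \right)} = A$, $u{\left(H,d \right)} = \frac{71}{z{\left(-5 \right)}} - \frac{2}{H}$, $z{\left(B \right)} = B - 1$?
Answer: $\frac{1704221}{4530138} \approx 0.3762$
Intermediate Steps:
$z{\left(B \right)} = -1 + B$ ($z{\left(B \right)} = B - 1 = -1 + B$)
$a{\left(Y \right)} = \frac{7}{3}$ ($a{\left(Y \right)} = \frac{1}{3} \cdot 7 = \frac{7}{3}$)
$u{\left(H,d \right)} = - \frac{71}{6} - \frac{2}{H}$ ($u{\left(H,d \right)} = \frac{71}{-1 - 5} - \frac{2}{H} = \frac{71}{-6} - \frac{2}{H} = 71 \left(- \frac{1}{6}\right) - \frac{2}{H} = - \frac{71}{6} - \frac{2}{H}$)
$A = 25$ ($A = \left(-5\right)^{2} = 25$)
$T{\left(f \right)} = 25$
$\frac{4826 + u{\left(-118,a{\left(9 \right)} \right)}}{T{\left(-85 \right)} + 12772} = \frac{4826 - \left(\frac{71}{6} + \frac{2}{-118}\right)}{25 + 12772} = \frac{4826 - \frac{4183}{354}}{12797} = \left(4826 + \left(- \frac{71}{6} + \frac{1}{59}\right)\right) \frac{1}{12797} = \left(4826 - \frac{4183}{354}\right) \frac{1}{12797} = \frac{1704221}{354} \cdot \frac{1}{12797} = \frac{1704221}{4530138}$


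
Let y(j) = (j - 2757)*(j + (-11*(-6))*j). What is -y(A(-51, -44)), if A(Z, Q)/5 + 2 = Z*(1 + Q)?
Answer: -6017209030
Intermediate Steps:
A(Z, Q) = -10 + 5*Z*(1 + Q) (A(Z, Q) = -10 + 5*(Z*(1 + Q)) = -10 + 5*Z*(1 + Q))
y(j) = 67*j*(-2757 + j) (y(j) = (-2757 + j)*(j + 66*j) = (-2757 + j)*(67*j) = 67*j*(-2757 + j))
-y(A(-51, -44)) = -67*(-10 + 5*(-51) + 5*(-44)*(-51))*(-2757 + (-10 + 5*(-51) + 5*(-44)*(-51))) = -67*(-10 - 255 + 11220)*(-2757 + (-10 - 255 + 11220)) = -67*10955*(-2757 + 10955) = -67*10955*8198 = -1*6017209030 = -6017209030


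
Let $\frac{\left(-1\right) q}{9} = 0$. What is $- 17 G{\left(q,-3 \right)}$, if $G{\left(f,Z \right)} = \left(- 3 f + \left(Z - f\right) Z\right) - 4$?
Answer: $-85$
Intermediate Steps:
$q = 0$ ($q = \left(-9\right) 0 = 0$)
$G{\left(f,Z \right)} = -4 - 3 f + Z \left(Z - f\right)$ ($G{\left(f,Z \right)} = \left(- 3 f + Z \left(Z - f\right)\right) - 4 = -4 - 3 f + Z \left(Z - f\right)$)
$- 17 G{\left(q,-3 \right)} = - 17 \left(-4 + \left(-3\right)^{2} - 0 - \left(-3\right) 0\right) = - 17 \left(-4 + 9 + 0 + 0\right) = \left(-17\right) 5 = -85$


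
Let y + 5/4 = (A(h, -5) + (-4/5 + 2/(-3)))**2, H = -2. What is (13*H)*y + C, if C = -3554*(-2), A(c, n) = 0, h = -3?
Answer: 3188057/450 ≈ 7084.6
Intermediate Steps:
C = 7108
y = 811/900 (y = -5/4 + (0 + (-4/5 + 2/(-3)))**2 = -5/4 + (0 + (-4*1/5 + 2*(-1/3)))**2 = -5/4 + (0 + (-4/5 - 2/3))**2 = -5/4 + (0 - 22/15)**2 = -5/4 + (-22/15)**2 = -5/4 + 484/225 = 811/900 ≈ 0.90111)
(13*H)*y + C = (13*(-2))*(811/900) + 7108 = -26*811/900 + 7108 = -10543/450 + 7108 = 3188057/450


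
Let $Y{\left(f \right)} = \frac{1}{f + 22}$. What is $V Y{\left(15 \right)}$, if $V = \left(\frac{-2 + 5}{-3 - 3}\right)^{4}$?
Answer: $\frac{1}{592} \approx 0.0016892$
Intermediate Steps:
$Y{\left(f \right)} = \frac{1}{22 + f}$
$V = \frac{1}{16}$ ($V = \left(\frac{3}{-6}\right)^{4} = \left(3 \left(- \frac{1}{6}\right)\right)^{4} = \left(- \frac{1}{2}\right)^{4} = \frac{1}{16} \approx 0.0625$)
$V Y{\left(15 \right)} = \frac{1}{16 \left(22 + 15\right)} = \frac{1}{16 \cdot 37} = \frac{1}{16} \cdot \frac{1}{37} = \frac{1}{592}$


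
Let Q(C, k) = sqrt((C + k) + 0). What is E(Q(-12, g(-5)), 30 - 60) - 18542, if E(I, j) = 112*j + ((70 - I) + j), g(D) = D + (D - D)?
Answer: -21862 - I*sqrt(17) ≈ -21862.0 - 4.1231*I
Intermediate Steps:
g(D) = D (g(D) = D + 0 = D)
Q(C, k) = sqrt(C + k)
E(I, j) = 70 - I + 113*j (E(I, j) = 112*j + (70 + j - I) = 70 - I + 113*j)
E(Q(-12, g(-5)), 30 - 60) - 18542 = (70 - sqrt(-12 - 5) + 113*(30 - 60)) - 18542 = (70 - sqrt(-17) + 113*(-30)) - 18542 = (70 - I*sqrt(17) - 3390) - 18542 = (-3320 - I*sqrt(17)) - 18542 = -21862 - I*sqrt(17)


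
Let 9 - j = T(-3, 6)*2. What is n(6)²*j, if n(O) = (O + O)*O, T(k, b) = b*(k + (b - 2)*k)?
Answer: 979776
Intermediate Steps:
T(k, b) = b*(k + k*(-2 + b)) (T(k, b) = b*(k + (-2 + b)*k) = b*(k + k*(-2 + b)))
n(O) = 2*O² (n(O) = (2*O)*O = 2*O²)
j = 189 (j = 9 - 6*(-3)*(-1 + 6)*2 = 9 - 6*(-3)*5*2 = 9 - (-90)*2 = 9 - 1*(-180) = 9 + 180 = 189)
n(6)²*j = (2*6²)²*189 = (2*36)²*189 = 72²*189 = 5184*189 = 979776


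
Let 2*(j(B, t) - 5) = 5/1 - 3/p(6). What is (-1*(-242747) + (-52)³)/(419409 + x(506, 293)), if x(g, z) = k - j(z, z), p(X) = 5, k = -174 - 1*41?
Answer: 510695/2095934 ≈ 0.24366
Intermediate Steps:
k = -215 (k = -174 - 41 = -215)
j(B, t) = 36/5 (j(B, t) = 5 + (5/1 - 3/5)/2 = 5 + (5*1 - 3*⅕)/2 = 5 + (5 - ⅗)/2 = 5 + (½)*(22/5) = 5 + 11/5 = 36/5)
x(g, z) = -1111/5 (x(g, z) = -215 - 1*36/5 = -215 - 36/5 = -1111/5)
(-1*(-242747) + (-52)³)/(419409 + x(506, 293)) = (-1*(-242747) + (-52)³)/(419409 - 1111/5) = (242747 - 140608)/(2095934/5) = 102139*(5/2095934) = 510695/2095934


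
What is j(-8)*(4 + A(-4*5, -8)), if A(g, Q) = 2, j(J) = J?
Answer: -48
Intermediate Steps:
j(-8)*(4 + A(-4*5, -8)) = -8*(4 + 2) = -8*6 = -48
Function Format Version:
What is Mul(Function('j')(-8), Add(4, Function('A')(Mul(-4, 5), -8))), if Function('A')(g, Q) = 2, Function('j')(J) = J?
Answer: -48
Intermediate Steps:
Mul(Function('j')(-8), Add(4, Function('A')(Mul(-4, 5), -8))) = Mul(-8, Add(4, 2)) = Mul(-8, 6) = -48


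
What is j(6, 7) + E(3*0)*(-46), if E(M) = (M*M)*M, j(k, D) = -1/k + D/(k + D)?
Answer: 29/78 ≈ 0.37179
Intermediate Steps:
j(k, D) = -1/k + D/(D + k)
E(M) = M**3 (E(M) = M**2*M = M**3)
j(6, 7) + E(3*0)*(-46) = (-1*7 - 1*6 + 7*6)/(6*(7 + 6)) + (3*0)**3*(-46) = (1/6)*(-7 - 6 + 42)/13 + 0**3*(-46) = (1/6)*(1/13)*29 + 0*(-46) = 29/78 + 0 = 29/78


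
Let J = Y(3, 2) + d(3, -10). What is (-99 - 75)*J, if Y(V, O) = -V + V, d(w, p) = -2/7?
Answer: 348/7 ≈ 49.714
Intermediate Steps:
d(w, p) = -2/7 (d(w, p) = -2*⅐ = -2/7)
Y(V, O) = 0
J = -2/7 (J = 0 - 2/7 = -2/7 ≈ -0.28571)
(-99 - 75)*J = (-99 - 75)*(-2/7) = -174*(-2/7) = 348/7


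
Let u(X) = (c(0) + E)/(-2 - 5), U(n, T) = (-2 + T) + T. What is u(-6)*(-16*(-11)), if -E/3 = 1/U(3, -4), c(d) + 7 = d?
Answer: 5896/35 ≈ 168.46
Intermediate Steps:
c(d) = -7 + d
U(n, T) = -2 + 2*T
E = 3/10 (E = -3/(-2 + 2*(-4)) = -3/(-2 - 8) = -3/(-10) = -3*(-⅒) = 3/10 ≈ 0.30000)
u(X) = 67/70 (u(X) = ((-7 + 0) + 3/10)/(-2 - 5) = (-7 + 3/10)/(-7) = -67/10*(-⅐) = 67/70)
u(-6)*(-16*(-11)) = 67*(-16*(-11))/70 = (67/70)*176 = 5896/35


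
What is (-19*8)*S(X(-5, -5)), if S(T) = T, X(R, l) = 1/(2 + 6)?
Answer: -19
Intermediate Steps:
X(R, l) = ⅛ (X(R, l) = 1/8 = ⅛)
(-19*8)*S(X(-5, -5)) = -19*8*(⅛) = -152*⅛ = -19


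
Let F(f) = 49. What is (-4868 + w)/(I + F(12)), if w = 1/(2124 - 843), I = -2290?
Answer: 6235907/2870721 ≈ 2.1722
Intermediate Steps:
w = 1/1281 ≈ 0.00078064
(-4868 + w)/(I + F(12)) = (-4868 + 1/1281)/(-2290 + 49) = -6235907/1281/(-2241) = -6235907/1281*(-1/2241) = 6235907/2870721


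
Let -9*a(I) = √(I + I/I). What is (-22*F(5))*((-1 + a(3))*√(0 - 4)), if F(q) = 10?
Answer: 4840*I/9 ≈ 537.78*I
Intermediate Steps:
a(I) = -√(1 + I)/9 (a(I) = -√(I + I/I)/9 = -√(I + 1)/9 = -√(1 + I)/9)
(-22*F(5))*((-1 + a(3))*√(0 - 4)) = (-22*10)*((-1 - √(1 + 3)/9)*√(0 - 4)) = -220*(-1 - √4/9)*√(-4) = -220*(-1 - ⅑*2)*2*I = -220*(-1 - 2/9)*2*I = -(-2420)*2*I/9 = -(-4840)*I/9 = 4840*I/9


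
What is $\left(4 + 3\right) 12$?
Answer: $84$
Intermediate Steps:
$\left(4 + 3\right) 12 = 7 \cdot 12 = 84$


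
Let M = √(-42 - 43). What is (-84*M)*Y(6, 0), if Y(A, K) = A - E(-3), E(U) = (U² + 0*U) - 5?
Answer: -168*I*√85 ≈ -1548.9*I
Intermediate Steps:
E(U) = -5 + U² (E(U) = (U² + 0) - 5 = U² - 5 = -5 + U²)
Y(A, K) = -4 + A (Y(A, K) = A - (-5 + (-3)²) = A - (-5 + 9) = A - 1*4 = A - 4 = -4 + A)
M = I*√85 (M = √(-85) = I*√85 ≈ 9.2195*I)
(-84*M)*Y(6, 0) = (-84*I*√85)*(-4 + 6) = -84*I*√85*2 = -168*I*√85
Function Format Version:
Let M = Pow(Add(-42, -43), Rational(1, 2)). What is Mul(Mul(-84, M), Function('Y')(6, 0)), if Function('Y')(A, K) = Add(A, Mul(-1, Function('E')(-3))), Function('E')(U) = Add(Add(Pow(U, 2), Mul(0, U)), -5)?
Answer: Mul(-168, I, Pow(85, Rational(1, 2))) ≈ Mul(-1548.9, I)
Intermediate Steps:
Function('E')(U) = Add(-5, Pow(U, 2)) (Function('E')(U) = Add(Add(Pow(U, 2), 0), -5) = Add(Pow(U, 2), -5) = Add(-5, Pow(U, 2)))
Function('Y')(A, K) = Add(-4, A) (Function('Y')(A, K) = Add(A, Mul(-1, Add(-5, Pow(-3, 2)))) = Add(A, Mul(-1, Add(-5, 9))) = Add(A, Mul(-1, 4)) = Add(A, -4) = Add(-4, A))
M = Mul(I, Pow(85, Rational(1, 2))) (M = Pow(-85, Rational(1, 2)) = Mul(I, Pow(85, Rational(1, 2))) ≈ Mul(9.2195, I))
Mul(Mul(-84, M), Function('Y')(6, 0)) = Mul(Mul(-84, Mul(I, Pow(85, Rational(1, 2)))), Add(-4, 6)) = Mul(Mul(-84, I, Pow(85, Rational(1, 2))), 2) = Mul(-168, I, Pow(85, Rational(1, 2)))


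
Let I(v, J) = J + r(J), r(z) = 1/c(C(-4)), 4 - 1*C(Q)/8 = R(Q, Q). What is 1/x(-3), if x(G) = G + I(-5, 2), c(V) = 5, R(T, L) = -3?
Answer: -5/4 ≈ -1.2500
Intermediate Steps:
C(Q) = 56 (C(Q) = 32 - 8*(-3) = 32 + 24 = 56)
r(z) = ⅕ (r(z) = 1/5 = ⅕)
I(v, J) = ⅕ + J (I(v, J) = J + ⅕ = ⅕ + J)
x(G) = 11/5 + G (x(G) = G + (⅕ + 2) = G + 11/5 = 11/5 + G)
1/x(-3) = 1/(11/5 - 3) = 1/(-⅘) = -5/4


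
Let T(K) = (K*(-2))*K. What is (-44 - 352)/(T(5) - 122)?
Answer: 99/43 ≈ 2.3023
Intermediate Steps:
T(K) = -2*K² (T(K) = (-2*K)*K = -2*K²)
(-44 - 352)/(T(5) - 122) = (-44 - 352)/(-2*5² - 122) = -396/(-2*25 - 122) = -396/(-50 - 122) = -396/(-172) = -396*(-1/172) = 99/43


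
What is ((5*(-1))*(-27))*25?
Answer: 3375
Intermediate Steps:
((5*(-1))*(-27))*25 = -5*(-27)*25 = 135*25 = 3375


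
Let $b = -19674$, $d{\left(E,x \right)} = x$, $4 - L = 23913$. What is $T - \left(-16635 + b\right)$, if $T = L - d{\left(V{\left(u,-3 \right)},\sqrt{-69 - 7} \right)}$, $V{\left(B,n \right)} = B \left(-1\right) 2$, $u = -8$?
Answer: $12400 - 2 i \sqrt{19} \approx 12400.0 - 8.7178 i$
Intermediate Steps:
$L = -23909$ ($L = 4 - 23913 = -23909$)
$V{\left(B,n \right)} = - 2 B$ ($V{\left(B,n \right)} = - B 2 = - 2 B$)
$T = -23909 - 2 i \sqrt{19}$ ($T = -23909 - \sqrt{-69 - 7} = -23909 - \sqrt{-76} = -23909 - 2 i \sqrt{19} \approx -23909.0 - 8.7178 i$)
$T - \left(-16635 + b\right) = \left(-23909 - 2 i \sqrt{19}\right) - \left(-16635 - 19674\right) = \left(-23909 - 2 i \sqrt{19}\right) - -36309 = \left(-23909 - 2 i \sqrt{19}\right) + 36309 = 12400 - 2 i \sqrt{19}$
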